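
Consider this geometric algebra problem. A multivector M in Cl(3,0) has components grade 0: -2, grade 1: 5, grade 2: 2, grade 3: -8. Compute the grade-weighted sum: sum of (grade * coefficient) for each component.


Grade-weighted sum = sum of grade_k * coefficient_k
0*(-2) = 0
1*5 = 5
2*2 = 4
3*(-8) = -24
Total = 0 + 5 + 4 + (-24) = -15


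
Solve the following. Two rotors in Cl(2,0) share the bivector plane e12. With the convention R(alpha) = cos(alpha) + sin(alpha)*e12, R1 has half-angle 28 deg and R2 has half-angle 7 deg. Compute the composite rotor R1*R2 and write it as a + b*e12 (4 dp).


Same-plane rotors commute and their half-angles add:
R1*R2 = cos(a1 + a2) + sin(a1 + a2)*e12.
a1 + a2 = 28 + 7 = 35 deg
cos(35 deg) = 0.8192
sin(35 deg) = 0.5736
R1*R2 = 0.8192 + 0.5736*e12


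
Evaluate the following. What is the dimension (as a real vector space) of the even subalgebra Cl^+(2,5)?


Even subalgebra dimension = 2^(n-1)
n = 2 + 5 = 7
2^(7 - 1) = 2^6 = 64
Verification: sum of C(7,k) for even k = 1 + 21 + 35 + 7 = 64
Result = 64


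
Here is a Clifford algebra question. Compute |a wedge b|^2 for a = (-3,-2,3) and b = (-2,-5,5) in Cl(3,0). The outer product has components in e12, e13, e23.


a wedge b = (a1*b2 - a2*b1)*e12 + (a1*b3 - a3*b1)*e13 + (a2*b3 - a3*b2)*e23
e12 coeff: (-3)*(-5) - (-2)*(-2) = 15 - 4 = 11
e13 coeff: (-3)*5 - 3*(-2) = -15 - (-6) = -9
e23 coeff: (-2)*5 - 3*(-5) = -10 - (-15) = 5
|a wedge b|^2 = 11^2 + (-9)^2 + 5^2
= 121 + 81 + 25
= 227


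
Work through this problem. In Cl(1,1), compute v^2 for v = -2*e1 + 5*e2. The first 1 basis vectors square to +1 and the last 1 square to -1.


v^2 = sum of c_i^2 * e_i^2
Positive signature terms (e_i^2 = +1): (-2)^2 = 4
Negative signature terms (e_j^2 = -1): 5^2 = 25
v^2 = 4 - 25 = -21


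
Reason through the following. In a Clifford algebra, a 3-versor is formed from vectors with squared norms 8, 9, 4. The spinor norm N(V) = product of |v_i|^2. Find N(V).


Spinor norm N(V) = |v1|^2 * |v2|^2 * ... * |v3|^2
= 8 * 9 * 4
Running product: 8, 72, 288
N(V) = 288


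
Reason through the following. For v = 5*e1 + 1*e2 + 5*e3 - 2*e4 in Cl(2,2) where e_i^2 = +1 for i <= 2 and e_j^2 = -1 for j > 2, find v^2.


v^2 = sum of c_i^2 * e_i^2
Positive signature terms (e_i^2 = +1): 5^2 + 1^2 = 26
Negative signature terms (e_j^2 = -1): 5^2 + (-2)^2 = 29
v^2 = 26 - 29 = -3


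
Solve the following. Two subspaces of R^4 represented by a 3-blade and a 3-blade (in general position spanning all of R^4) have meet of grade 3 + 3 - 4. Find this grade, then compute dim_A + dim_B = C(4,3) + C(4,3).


Meet grade = grade(A) + grade(B) - n
= 3 + 3 - 4 = 2
C(4,3) = 4
C(4,3) = 4
dim_A + dim_B = 4 + 4 = 8


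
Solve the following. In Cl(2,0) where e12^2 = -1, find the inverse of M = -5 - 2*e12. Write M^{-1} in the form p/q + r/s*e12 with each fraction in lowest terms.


M = -5 - 2*e12, where e12^2 = -1.
Since M commutes with its reverse ~M = a - b*e12, M * ~M = a^2 - b^2*e12^2 = a^2 + b^2.
So M^{-1} = ~M / (a^2 + b^2) = (a - b*e12)/(a^2 + b^2).
a^2 + b^2 = 25 + 4 = 29
Scalar part = -5/29 = -5/29
Bivector coeff = 2/29 = 2/29
M^{-1} = -5/29 + 2/29*e12


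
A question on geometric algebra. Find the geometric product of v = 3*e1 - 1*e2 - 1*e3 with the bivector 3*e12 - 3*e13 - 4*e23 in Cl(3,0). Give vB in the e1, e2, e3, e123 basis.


vB has grade-1 (vector) and grade-3 (trivector) parts: vB = (v _| B) + (v ^ B).
Vector part <vB>_1:
  e1: -v2*b12 - v3*b13 = -(-1)*(3) - (-1)*(-3) = 0
  e2: v1*b12 - v3*b23 = (3)*(3) - (-1)*(-4) = 5
  e3: v1*b13 + v2*b23 = (3)*(-3) + (-1)*(-4) = -5
Trivector part <vB>_3:
  e123: v1*b23 - v2*b13 + v3*b12 = (3)*(-4) - (-1)*(-3) + (-1)*(3) = -18
vB = 0*e1 + 5*e2 - 5*e3 - 18*e123


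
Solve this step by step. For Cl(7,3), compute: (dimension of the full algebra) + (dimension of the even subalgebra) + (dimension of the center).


n = 7 + 3 = 10
Total dim = 2^10 = 1024
Even subalgebra dim = 2^9 = 512
n is even, so center dim = 1
Sum = 1024 + 512 + 1 = 1537


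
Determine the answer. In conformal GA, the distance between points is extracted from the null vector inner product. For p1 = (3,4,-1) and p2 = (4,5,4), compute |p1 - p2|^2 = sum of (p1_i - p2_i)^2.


p1 - p2 = (-1, -1, -5)
|p1 - p2|^2 = (-1)^2 + (-1)^2 + (-5)^2
= 1 + 1 + 25
= 27


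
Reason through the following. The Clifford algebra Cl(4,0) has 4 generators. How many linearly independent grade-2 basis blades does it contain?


Number of grade-k basis blades in Cl(p,q) with n = p + q is C(n, k).
n = 4 + 0 = 4
C(4, 2) = 4! / (2! * 2!)
= 24 / (2 * 2)
= 6


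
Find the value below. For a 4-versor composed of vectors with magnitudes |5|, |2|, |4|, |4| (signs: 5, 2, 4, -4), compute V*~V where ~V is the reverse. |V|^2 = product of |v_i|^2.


Each vector v_i has |v_i|^2 = s_i^2
Squared scales: 5^2 = 25, 2^2 = 4, 4^2 = 16, (-4)^2 = 16
|V|^2 = 25 * 4 * 16 * 16
= 25600


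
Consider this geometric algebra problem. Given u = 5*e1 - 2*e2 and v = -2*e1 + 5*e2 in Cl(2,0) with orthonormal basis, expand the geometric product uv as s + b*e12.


Expand: (5*e1 - 2*e2)(-2*e1 + 5*e2)
= 5*(-2)*e1e1 + 5*5*e1e2 + (-2)*(-2)*e2e1 + (-2)*5*e2e2
Using e1^2 = e2^2 = 1, e2e1 = -e1e2:
Scalar part s = 5*(-2) + (-2)*5 = -10 + (-10) = -20
Bivector part b = 5*5 - (-2)*(-2) = 25 - 4 = 21
uv = -20 + 21*e12


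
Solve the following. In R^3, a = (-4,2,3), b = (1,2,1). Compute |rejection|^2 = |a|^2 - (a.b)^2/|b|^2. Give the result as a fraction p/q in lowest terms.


|a|^2 = (-4)^2 + 2^2 + 3^2 = 29
|b|^2 = 1^2 + 2^2 + 1^2 = 6
a . b = (-4)*1 + 2*2 + 3*1 = 3
(a.b)^2 = 3^2 = 9
|rej|^2 = 29 - 9/6
= (174 - 9)/6
= 165/6
In lowest terms: 55/2


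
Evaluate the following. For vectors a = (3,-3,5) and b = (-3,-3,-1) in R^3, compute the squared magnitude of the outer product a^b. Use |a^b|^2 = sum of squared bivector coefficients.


a wedge b = (a1*b2 - a2*b1)*e12 + (a1*b3 - a3*b1)*e13 + (a2*b3 - a3*b2)*e23
e12 coeff: 3*(-3) - (-3)*(-3) = -9 - 9 = -18
e13 coeff: 3*(-1) - 5*(-3) = -3 - (-15) = 12
e23 coeff: (-3)*(-1) - 5*(-3) = 3 - (-15) = 18
|a wedge b|^2 = (-18)^2 + 12^2 + 18^2
= 324 + 144 + 324
= 792


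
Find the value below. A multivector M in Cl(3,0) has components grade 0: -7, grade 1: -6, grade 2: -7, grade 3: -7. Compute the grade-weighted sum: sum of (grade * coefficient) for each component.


Grade-weighted sum = sum of grade_k * coefficient_k
0*(-7) = 0
1*(-6) = -6
2*(-7) = -14
3*(-7) = -21
Total = 0 + (-6) + (-14) + (-21) = -41


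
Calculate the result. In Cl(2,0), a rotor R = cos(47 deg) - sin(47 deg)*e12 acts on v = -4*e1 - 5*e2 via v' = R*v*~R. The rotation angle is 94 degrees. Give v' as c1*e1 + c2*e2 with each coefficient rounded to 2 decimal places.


Rotor R = cos(47deg) - sin(47deg)*e12
Rotation angle theta = 2 * 47 = 94 degrees
v' = R*v*~R rotates v by theta.
cos(94deg) = -0.0698, sin(94deg) = 0.9976
v'_1 = -4*cos(94deg) - (-5)*sin(94deg)
= -4*(-0.0698) - (-5)*0.9976
= 5.27
v'_2 = -4*sin(94deg) + (-5)*cos(94deg)
= -4*0.9976 + (-5)*(-0.0698)
= -3.64
v' = 5.27*e1 - 3.64*e2


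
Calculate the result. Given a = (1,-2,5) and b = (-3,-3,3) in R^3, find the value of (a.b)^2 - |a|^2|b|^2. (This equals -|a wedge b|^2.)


a . b = 1*(-3) + (-2)*(-3) + 5*3
= -3 + 6 + 15 = 18
|a|^2 = 1^2 + (-2)^2 + 5^2 = 30
|b|^2 = (-3)^2 + (-3)^2 + 3^2 = 27
(a.b)^2 = 18^2 = 324
|a|^2 * |b|^2 = 30 * 27 = 810
Result = 324 - 810 = -486


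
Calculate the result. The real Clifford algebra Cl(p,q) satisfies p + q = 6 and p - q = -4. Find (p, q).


We need p + q = 6 and p - q = -4.
Adding: 2p = 6 + (-4) = 2, so p = 1.
Then q = 6 - 1 = 5.
(p, q) = (1, 5)


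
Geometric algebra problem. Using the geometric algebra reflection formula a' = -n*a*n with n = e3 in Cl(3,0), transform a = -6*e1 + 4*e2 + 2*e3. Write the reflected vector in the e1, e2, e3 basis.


Reflection formula: a' = -n*a*n, with n = e3 (unit vector, n^2 = 1).
For reflection through hyperplane perp to e3:
The component along e3 flips sign, others stay.
a = (-6, 4, 2)
a' = (-6, 4, -2)
a' = -6*e1 + 4*e2 - 2*e3


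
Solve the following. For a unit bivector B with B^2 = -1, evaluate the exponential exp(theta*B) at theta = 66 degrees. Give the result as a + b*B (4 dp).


For a unit bivector B with B^2 = -1, the exponential series gives
e^(theta*B) = cos(theta) + sin(theta)*B (the GA analogue of Euler's formula).
theta = 66 degrees = 1.151917 rad
cos(66 deg) = 0.4067
sin(66 deg) = 0.9135
exp(theta*B) = 0.4067 + 0.9135*B


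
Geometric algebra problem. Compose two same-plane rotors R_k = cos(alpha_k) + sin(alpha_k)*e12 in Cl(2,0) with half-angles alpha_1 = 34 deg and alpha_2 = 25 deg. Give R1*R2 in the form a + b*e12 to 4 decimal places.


Same-plane rotors commute and their half-angles add:
R1*R2 = cos(a1 + a2) + sin(a1 + a2)*e12.
a1 + a2 = 34 + 25 = 59 deg
cos(59 deg) = 0.5150
sin(59 deg) = 0.8572
R1*R2 = 0.5150 + 0.8572*e12


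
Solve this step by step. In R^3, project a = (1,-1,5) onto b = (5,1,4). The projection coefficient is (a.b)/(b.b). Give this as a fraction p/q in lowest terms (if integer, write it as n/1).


Projection coefficient = (a . b) / (b . b)
a . b = 1*5 + (-1)*1 + 5*4
= 5 + (-1) + 20 = 24
b . b = 5^2 + 1^2 + 4^2
= 25 + 1 + 16 = 42
Coefficient = 24/42
In lowest terms: 4/7


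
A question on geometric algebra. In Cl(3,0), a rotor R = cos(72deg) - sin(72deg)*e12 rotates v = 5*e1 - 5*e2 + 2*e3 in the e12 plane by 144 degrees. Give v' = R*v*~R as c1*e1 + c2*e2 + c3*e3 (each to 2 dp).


Rotor R = cos(72deg) - sin(72deg)*e12
Rotation angle theta = 2 * 72 = 144 degrees in the e12 plane (e1 -> e2).
The component perpendicular to the plane (e3) is invariant: v'_3 = v3 = 2.00
cos(144deg) = -0.8090, sin(144deg) = 0.5878
v'_1 = v1*cos(theta) - v2*sin(theta) = 5*(-0.8090) - (-5)*0.5878 = -1.11
v'_2 = v1*sin(theta) + v2*cos(theta) = 5*0.5878 + (-5)*(-0.8090) = 6.98
v' = -1.11*e1 + 6.98*e2 + 2.00*e3


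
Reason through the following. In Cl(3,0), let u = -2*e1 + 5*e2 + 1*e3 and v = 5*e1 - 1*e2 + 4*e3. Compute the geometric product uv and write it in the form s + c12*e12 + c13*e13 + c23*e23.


In Cl(3,0): e_i^2 = 1, e_ie_j = -e_je_i for i != j.
Scalar part = u . v = (-2)*5 + 5*(-1) + 1*4
= -10 + (-5) + 4 = -11
e12 coeff = (-2)*(-1) - 5*5 = 2 - 25 = -23
e13 coeff = (-2)*4 - 1*5 = -8 - 5 = -13
e23 coeff = 5*4 - 1*(-1) = 20 - (-1) = 21
uv = -11 - 23*e12 - 13*e13 + 21*e23


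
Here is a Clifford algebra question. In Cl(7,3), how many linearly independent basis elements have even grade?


Even subalgebra dimension = 2^(n-1)
n = 7 + 3 = 10
2^(10 - 1) = 2^9 = 512
Verification: sum of C(10,k) for even k = 1 + 45 + 210 + 210 + 45 + 1 = 512
Result = 512


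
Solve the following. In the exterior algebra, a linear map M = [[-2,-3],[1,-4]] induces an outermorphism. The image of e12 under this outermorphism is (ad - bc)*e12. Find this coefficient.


The outermorphism of a linear map f sends e1^e2 to f(e1)^f(e2).
f(e1) = -2*e1 + 1*e2
f(e2) = -3*e1 - 4*e2
f(e1) ^ f(e2) = (-2*e1 + 1*e2) ^ (-3*e1 - 4*e2)
= (-2)*(-4)*e12 + 1*(-3)*e21
= (8 - (-3))*e12
= 11*e12
Coefficient = 11


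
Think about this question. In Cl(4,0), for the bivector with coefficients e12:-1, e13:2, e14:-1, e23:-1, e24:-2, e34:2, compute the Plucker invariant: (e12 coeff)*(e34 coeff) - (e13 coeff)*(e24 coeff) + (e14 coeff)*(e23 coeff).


Plucker relation: af - be + cd
a*f = (-1)*2 = -2
b*e = 2*(-2) = -4
c*d = (-1)*(-1) = 1
af - be + cd = -2 - (-4) + 1
= 3


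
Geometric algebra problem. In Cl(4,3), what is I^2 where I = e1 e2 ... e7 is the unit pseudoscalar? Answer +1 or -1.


The pseudoscalar I = e1...e_n (product of all n generators) of Cl(p,q) satisfies I^2 = (-1)^(q + n(n-1)/2).
p = 4, q = 3, n = p + q = 7
n(n-1)/2 = 7 * 6 / 2 = 21
Exponent = q + n(n-1)/2 = 3 + 21 = 24
I^2 = (-1)^24 = +1


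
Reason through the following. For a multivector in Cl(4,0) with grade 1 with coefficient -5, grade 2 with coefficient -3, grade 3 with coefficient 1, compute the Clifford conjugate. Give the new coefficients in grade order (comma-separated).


Clifford conjugate sign for grade k: (-1)^(k(k+1)/2)
Grade 1: (-1)^(1*2/2) = (-1)^1 = -1, coeff -5 -> 5
Grade 2: (-1)^(2*3/2) = (-1)^3 = -1, coeff -3 -> 3
Grade 3: (-1)^(3*4/2) = (-1)^6 = 1, coeff 1 -> 1
Conjugated coefficients: 5, 3, 1


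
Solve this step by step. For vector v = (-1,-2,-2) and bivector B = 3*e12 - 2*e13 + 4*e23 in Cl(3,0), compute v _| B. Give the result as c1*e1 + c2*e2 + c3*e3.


Left contraction v _| B = <vB>_1 (grade-1 part of the geometric product vB).
Using e1_|e12 = e2, e2_|e12 = -e1, e1_|e13 = e3, e3_|e13 = -e1, e2_|e23 = e3, e3_|e23 = -e2:
e1 coeff: -v2*b12 - v3*b13 = -(-2)*(3) - (-2)*(-2) = 2
e2 coeff: v1*b12 - v3*b23 = (-1)*(3) - (-2)*(4) = 5
e3 coeff: v1*b13 + v2*b23 = (-1)*(-2) + (-2)*(4) = -6
v _| B = 2*e1 + 5*e2 - 6*e3


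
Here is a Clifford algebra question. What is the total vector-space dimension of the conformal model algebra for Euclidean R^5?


The conformal model of R^5 uses Cl(6,1): the 5 Euclidean generators plus two extra orthogonal generators e+ (e+^2 = +1) and e- (e-^2 = -1), from which the null vectors e0, einf are built.
Number of generators m = 5 + 2 = 7.
dim Cl(p,q) = 2^m = 2^7 = 128


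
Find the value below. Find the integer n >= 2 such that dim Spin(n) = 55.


dim Spin(n) = dim so(n) = n(n-1)/2.
Solve n(n-1)/2 = 55, i.e. n^2 - n - 110 = 0.
Discriminant = 1 + 8*55 = 441
n = (1 + sqrt(441))/2 = (1 + 21)/2 = 11


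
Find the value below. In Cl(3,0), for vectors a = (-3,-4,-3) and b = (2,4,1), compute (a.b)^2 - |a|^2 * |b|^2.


a . b = (-3)*2 + (-4)*4 + (-3)*1
= -6 + (-16) + (-3) = -25
|a|^2 = (-3)^2 + (-4)^2 + (-3)^2 = 34
|b|^2 = 2^2 + 4^2 + 1^2 = 21
(a.b)^2 = (-25)^2 = 625
|a|^2 * |b|^2 = 34 * 21 = 714
Result = 625 - 714 = -89


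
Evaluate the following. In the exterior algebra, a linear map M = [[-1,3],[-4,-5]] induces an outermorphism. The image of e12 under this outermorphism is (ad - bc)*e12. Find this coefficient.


The outermorphism of a linear map f sends e1^e2 to f(e1)^f(e2).
f(e1) = -1*e1 - 4*e2
f(e2) = 3*e1 - 5*e2
f(e1) ^ f(e2) = (-1*e1 - 4*e2) ^ (3*e1 - 5*e2)
= (-1)*(-5)*e12 + (-4)*3*e21
= (5 - (-12))*e12
= 17*e12
Coefficient = 17


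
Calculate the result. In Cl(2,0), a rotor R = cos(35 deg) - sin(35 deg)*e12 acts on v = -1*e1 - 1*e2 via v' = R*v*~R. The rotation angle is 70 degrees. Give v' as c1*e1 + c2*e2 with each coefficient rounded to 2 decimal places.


Rotor R = cos(35deg) - sin(35deg)*e12
Rotation angle theta = 2 * 35 = 70 degrees
v' = R*v*~R rotates v by theta.
cos(70deg) = 0.3420, sin(70deg) = 0.9397
v'_1 = -1*cos(70deg) - (-1)*sin(70deg)
= -1*0.3420 - (-1)*0.9397
= 0.60
v'_2 = -1*sin(70deg) + (-1)*cos(70deg)
= -1*0.9397 + (-1)*0.3420
= -1.28
v' = 0.60*e1 - 1.28*e2


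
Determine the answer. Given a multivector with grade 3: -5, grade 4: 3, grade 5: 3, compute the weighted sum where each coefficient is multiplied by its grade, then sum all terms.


Grade-weighted sum = sum of grade_k * coefficient_k
3*(-5) = -15
4*3 = 12
5*3 = 15
Total = -15 + 12 + 15 = 12


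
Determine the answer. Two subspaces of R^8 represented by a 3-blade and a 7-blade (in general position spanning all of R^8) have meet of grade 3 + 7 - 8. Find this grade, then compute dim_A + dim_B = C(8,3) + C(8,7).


Meet grade = grade(A) + grade(B) - n
= 3 + 7 - 8 = 2
C(8,3) = 56
C(8,7) = 8
dim_A + dim_B = 56 + 8 = 64


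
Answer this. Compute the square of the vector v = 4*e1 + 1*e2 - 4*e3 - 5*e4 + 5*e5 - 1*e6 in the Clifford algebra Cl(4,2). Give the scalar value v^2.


v^2 = sum of c_i^2 * e_i^2
Positive signature terms (e_i^2 = +1): 4^2 + 1^2 + (-4)^2 + (-5)^2 = 58
Negative signature terms (e_j^2 = -1): 5^2 + (-1)^2 = 26
v^2 = 58 - 26 = 32


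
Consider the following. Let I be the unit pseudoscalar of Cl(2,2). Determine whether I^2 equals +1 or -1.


The pseudoscalar I = e1...e_n (product of all n generators) of Cl(p,q) satisfies I^2 = (-1)^(q + n(n-1)/2).
p = 2, q = 2, n = p + q = 4
n(n-1)/2 = 4 * 3 / 2 = 6
Exponent = q + n(n-1)/2 = 2 + 6 = 8
I^2 = (-1)^8 = +1


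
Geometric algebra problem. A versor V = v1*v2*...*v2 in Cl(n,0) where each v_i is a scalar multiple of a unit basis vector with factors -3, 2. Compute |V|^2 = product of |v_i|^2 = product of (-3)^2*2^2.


Each vector v_i has |v_i|^2 = s_i^2
Squared scales: (-3)^2 = 9, 2^2 = 4
|V|^2 = 9 * 4
= 36


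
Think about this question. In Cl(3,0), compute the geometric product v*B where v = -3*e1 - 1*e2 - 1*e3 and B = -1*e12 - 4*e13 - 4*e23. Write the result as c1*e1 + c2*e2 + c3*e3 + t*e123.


vB has grade-1 (vector) and grade-3 (trivector) parts: vB = (v _| B) + (v ^ B).
Vector part <vB>_1:
  e1: -v2*b12 - v3*b13 = -(-1)*(-1) - (-1)*(-4) = -5
  e2: v1*b12 - v3*b23 = (-3)*(-1) - (-1)*(-4) = -1
  e3: v1*b13 + v2*b23 = (-3)*(-4) + (-1)*(-4) = 16
Trivector part <vB>_3:
  e123: v1*b23 - v2*b13 + v3*b12 = (-3)*(-4) - (-1)*(-4) + (-1)*(-1) = 9
vB = -5*e1 - 1*e2 + 16*e3 + 9*e123


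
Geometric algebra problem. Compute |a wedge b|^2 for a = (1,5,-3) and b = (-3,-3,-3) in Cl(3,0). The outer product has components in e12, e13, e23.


a wedge b = (a1*b2 - a2*b1)*e12 + (a1*b3 - a3*b1)*e13 + (a2*b3 - a3*b2)*e23
e12 coeff: 1*(-3) - 5*(-3) = -3 - (-15) = 12
e13 coeff: 1*(-3) - (-3)*(-3) = -3 - 9 = -12
e23 coeff: 5*(-3) - (-3)*(-3) = -15 - 9 = -24
|a wedge b|^2 = 12^2 + (-12)^2 + (-24)^2
= 144 + 144 + 576
= 864


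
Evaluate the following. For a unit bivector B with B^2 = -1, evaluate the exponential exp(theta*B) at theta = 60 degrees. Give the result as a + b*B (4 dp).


For a unit bivector B with B^2 = -1, the exponential series gives
e^(theta*B) = cos(theta) + sin(theta)*B (the GA analogue of Euler's formula).
theta = 60 degrees = 1.047198 rad
cos(60 deg) = 0.5000
sin(60 deg) = 0.8660
exp(theta*B) = 0.5000 + 0.8660*B


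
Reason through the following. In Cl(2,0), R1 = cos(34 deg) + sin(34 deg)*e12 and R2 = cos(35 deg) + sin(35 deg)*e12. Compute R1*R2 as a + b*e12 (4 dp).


Same-plane rotors commute and their half-angles add:
R1*R2 = cos(a1 + a2) + sin(a1 + a2)*e12.
a1 + a2 = 34 + 35 = 69 deg
cos(69 deg) = 0.3584
sin(69 deg) = 0.9336
R1*R2 = 0.3584 + 0.9336*e12


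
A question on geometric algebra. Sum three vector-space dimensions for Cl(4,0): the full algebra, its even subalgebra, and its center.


n = 4 + 0 = 4
Total dim = 2^4 = 16
Even subalgebra dim = 2^3 = 8
n is even, so center dim = 1
Sum = 16 + 8 + 1 = 25


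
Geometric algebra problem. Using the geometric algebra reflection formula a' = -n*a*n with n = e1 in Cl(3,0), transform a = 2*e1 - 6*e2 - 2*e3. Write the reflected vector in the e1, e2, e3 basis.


Reflection formula: a' = -n*a*n, with n = e1 (unit vector, n^2 = 1).
For reflection through hyperplane perp to e1:
The component along e1 flips sign, others stay.
a = (2, -6, -2)
a' = (-2, -6, -2)
a' = -2*e1 - 6*e2 - 2*e3


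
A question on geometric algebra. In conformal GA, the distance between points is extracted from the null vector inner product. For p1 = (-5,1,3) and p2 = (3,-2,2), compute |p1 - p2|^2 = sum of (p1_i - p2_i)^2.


p1 - p2 = (-8, 3, 1)
|p1 - p2|^2 = (-8)^2 + 3^2 + 1^2
= 64 + 9 + 1
= 74


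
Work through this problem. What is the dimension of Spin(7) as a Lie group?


Spin(n) double-covers SO(n); both have Lie algebra so(n) of dimension n(n-1)/2.
n = 7
n(n-1) = 7 * 6 = 42
dim Spin(7) = 42/2 = 21


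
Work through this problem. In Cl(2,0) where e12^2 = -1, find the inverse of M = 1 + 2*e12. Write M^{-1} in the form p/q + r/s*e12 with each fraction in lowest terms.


M = 1 + 2*e12, where e12^2 = -1.
Since M commutes with its reverse ~M = a - b*e12, M * ~M = a^2 - b^2*e12^2 = a^2 + b^2.
So M^{-1} = ~M / (a^2 + b^2) = (a - b*e12)/(a^2 + b^2).
a^2 + b^2 = 1 + 4 = 5
Scalar part = 1/5 = 1/5
Bivector coeff = -2/5 = -2/5
M^{-1} = 1/5 - 2/5*e12


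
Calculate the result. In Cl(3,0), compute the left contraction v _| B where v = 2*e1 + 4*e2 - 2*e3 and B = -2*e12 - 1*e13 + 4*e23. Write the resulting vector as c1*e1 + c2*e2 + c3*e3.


Left contraction v _| B = <vB>_1 (grade-1 part of the geometric product vB).
Using e1_|e12 = e2, e2_|e12 = -e1, e1_|e13 = e3, e3_|e13 = -e1, e2_|e23 = e3, e3_|e23 = -e2:
e1 coeff: -v2*b12 - v3*b13 = -(4)*(-2) - (-2)*(-1) = 6
e2 coeff: v1*b12 - v3*b23 = (2)*(-2) - (-2)*(4) = 4
e3 coeff: v1*b13 + v2*b23 = (2)*(-1) + (4)*(4) = 14
v _| B = 6*e1 + 4*e2 + 14*e3


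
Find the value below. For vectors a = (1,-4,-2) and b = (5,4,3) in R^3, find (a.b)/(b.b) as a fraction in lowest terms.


Projection coefficient = (a . b) / (b . b)
a . b = 1*5 + (-4)*4 + (-2)*3
= 5 + (-16) + (-6) = -17
b . b = 5^2 + 4^2 + 3^2
= 25 + 16 + 9 = 50
Coefficient = -17/50
In lowest terms: -17/50


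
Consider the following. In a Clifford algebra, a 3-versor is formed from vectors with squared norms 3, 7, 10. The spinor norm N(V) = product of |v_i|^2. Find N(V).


Spinor norm N(V) = |v1|^2 * |v2|^2 * ... * |v3|^2
= 3 * 7 * 10
Running product: 3, 21, 210
N(V) = 210


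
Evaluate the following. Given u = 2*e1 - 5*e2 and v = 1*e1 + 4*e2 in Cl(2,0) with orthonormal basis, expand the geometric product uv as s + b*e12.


Expand: (2*e1 - 5*e2)(1*e1 + 4*e2)
= 2*1*e1e1 + 2*4*e1e2 + (-5)*1*e2e1 + (-5)*4*e2e2
Using e1^2 = e2^2 = 1, e2e1 = -e1e2:
Scalar part s = 2*1 + (-5)*4 = 2 + (-20) = -18
Bivector part b = 2*4 - (-5)*1 = 8 - (-5) = 13
uv = -18 + 13*e12


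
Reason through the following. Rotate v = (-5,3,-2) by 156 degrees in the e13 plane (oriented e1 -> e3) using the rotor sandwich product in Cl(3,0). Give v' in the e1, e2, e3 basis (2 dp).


Rotor R = cos(78deg) - sin(78deg)*e13
Rotation angle theta = 2 * 78 = 156 degrees in the e13 plane (e1 -> e3).
The component perpendicular to the plane (e2) is invariant: v'_2 = v2 = 3.00
cos(156deg) = -0.9135, sin(156deg) = 0.4067
v'_1 = v1*cos(theta) - v3*sin(theta) = -5*(-0.9135) - (-2)*0.4067 = 5.38
v'_3 = v1*sin(theta) + v3*cos(theta) = -5*0.4067 + (-2)*(-0.9135) = -0.21
v' = 5.38*e1 + 3.00*e2 - 0.21*e3


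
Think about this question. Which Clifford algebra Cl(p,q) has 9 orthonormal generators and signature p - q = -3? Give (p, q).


We need p + q = 9 and p - q = -3.
Adding: 2p = 9 + (-3) = 6, so p = 3.
Then q = 9 - 3 = 6.
(p, q) = (3, 6)


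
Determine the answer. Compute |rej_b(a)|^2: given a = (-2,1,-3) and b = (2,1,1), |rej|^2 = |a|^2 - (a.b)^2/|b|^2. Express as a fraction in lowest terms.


|a|^2 = (-2)^2 + 1^2 + (-3)^2 = 14
|b|^2 = 2^2 + 1^2 + 1^2 = 6
a . b = (-2)*2 + 1*1 + (-3)*1 = -6
(a.b)^2 = (-6)^2 = 36
|rej|^2 = 14 - 36/6
= (84 - 36)/6
= 48/6
In lowest terms: 8/1


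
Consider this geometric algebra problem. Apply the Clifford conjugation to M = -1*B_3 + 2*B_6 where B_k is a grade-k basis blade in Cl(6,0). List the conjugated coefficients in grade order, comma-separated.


Clifford conjugate sign for grade k: (-1)^(k(k+1)/2)
Grade 3: (-1)^(3*4/2) = (-1)^6 = 1, coeff -1 -> -1
Grade 6: (-1)^(6*7/2) = (-1)^21 = -1, coeff 2 -> -2
Conjugated coefficients: -1, -2


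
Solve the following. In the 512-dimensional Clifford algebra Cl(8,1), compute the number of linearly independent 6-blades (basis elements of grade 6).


Number of grade-k basis blades in Cl(p,q) with n = p + q is C(n, k).
n = 8 + 1 = 9
C(9, 6) = 9! / (6! * 3!)
= 362880 / (720 * 6)
= 84


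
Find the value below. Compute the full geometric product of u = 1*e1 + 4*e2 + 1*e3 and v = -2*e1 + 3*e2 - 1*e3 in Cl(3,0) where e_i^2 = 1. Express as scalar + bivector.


In Cl(3,0): e_i^2 = 1, e_ie_j = -e_je_i for i != j.
Scalar part = u . v = 1*(-2) + 4*3 + 1*(-1)
= -2 + 12 + (-1) = 9
e12 coeff = 1*3 - 4*(-2) = 3 - (-8) = 11
e13 coeff = 1*(-1) - 1*(-2) = -1 - (-2) = 1
e23 coeff = 4*(-1) - 1*3 = -4 - 3 = -7
uv = 9 + 11*e12 + 1*e13 - 7*e23


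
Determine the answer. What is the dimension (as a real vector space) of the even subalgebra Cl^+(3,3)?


Even subalgebra dimension = 2^(n-1)
n = 3 + 3 = 6
2^(6 - 1) = 2^5 = 32
Verification: sum of C(6,k) for even k = 1 + 15 + 15 + 1 = 32
Result = 32


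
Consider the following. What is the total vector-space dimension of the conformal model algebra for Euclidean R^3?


The conformal model of R^3 uses Cl(4,1): the 3 Euclidean generators plus two extra orthogonal generators e+ (e+^2 = +1) and e- (e-^2 = -1), from which the null vectors e0, einf are built.
Number of generators m = 3 + 2 = 5.
dim Cl(p,q) = 2^m = 2^5 = 32


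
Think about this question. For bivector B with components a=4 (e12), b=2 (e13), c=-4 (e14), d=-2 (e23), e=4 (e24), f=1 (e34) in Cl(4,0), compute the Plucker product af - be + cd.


Plucker relation: af - be + cd
a*f = 4*1 = 4
b*e = 2*4 = 8
c*d = (-4)*(-2) = 8
af - be + cd = 4 - 8 + 8
= 4


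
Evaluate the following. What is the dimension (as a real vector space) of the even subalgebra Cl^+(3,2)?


Even subalgebra dimension = 2^(n-1)
n = 3 + 2 = 5
2^(5 - 1) = 2^4 = 16
Verification: sum of C(5,k) for even k = 1 + 10 + 5 = 16
Result = 16


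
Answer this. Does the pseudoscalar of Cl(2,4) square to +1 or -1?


The pseudoscalar I = e1...e_n (product of all n generators) of Cl(p,q) satisfies I^2 = (-1)^(q + n(n-1)/2).
p = 2, q = 4, n = p + q = 6
n(n-1)/2 = 6 * 5 / 2 = 15
Exponent = q + n(n-1)/2 = 4 + 15 = 19
I^2 = (-1)^19 = -1


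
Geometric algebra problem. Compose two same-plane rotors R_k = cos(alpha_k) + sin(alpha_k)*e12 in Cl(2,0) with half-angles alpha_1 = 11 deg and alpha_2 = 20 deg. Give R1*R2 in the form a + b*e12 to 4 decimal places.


Same-plane rotors commute and their half-angles add:
R1*R2 = cos(a1 + a2) + sin(a1 + a2)*e12.
a1 + a2 = 11 + 20 = 31 deg
cos(31 deg) = 0.8572
sin(31 deg) = 0.5150
R1*R2 = 0.8572 + 0.5150*e12


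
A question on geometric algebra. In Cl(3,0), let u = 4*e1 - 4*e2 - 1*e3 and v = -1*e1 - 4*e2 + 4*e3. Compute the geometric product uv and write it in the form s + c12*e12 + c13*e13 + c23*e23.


In Cl(3,0): e_i^2 = 1, e_ie_j = -e_je_i for i != j.
Scalar part = u . v = 4*(-1) + (-4)*(-4) + (-1)*4
= -4 + 16 + (-4) = 8
e12 coeff = 4*(-4) - (-4)*(-1) = -16 - 4 = -20
e13 coeff = 4*4 - (-1)*(-1) = 16 - 1 = 15
e23 coeff = (-4)*4 - (-1)*(-4) = -16 - 4 = -20
uv = 8 - 20*e12 + 15*e13 - 20*e23


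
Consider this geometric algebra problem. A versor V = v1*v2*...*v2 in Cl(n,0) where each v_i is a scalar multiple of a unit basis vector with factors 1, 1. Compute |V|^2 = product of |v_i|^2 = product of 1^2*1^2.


Each vector v_i has |v_i|^2 = s_i^2
Squared scales: 1^2 = 1, 1^2 = 1
|V|^2 = 1 * 1
= 1


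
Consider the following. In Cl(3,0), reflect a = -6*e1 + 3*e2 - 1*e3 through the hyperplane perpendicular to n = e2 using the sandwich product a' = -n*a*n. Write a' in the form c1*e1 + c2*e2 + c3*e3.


Reflection formula: a' = -n*a*n, with n = e2 (unit vector, n^2 = 1).
For reflection through hyperplane perp to e2:
The component along e2 flips sign, others stay.
a = (-6, 3, -1)
a' = (-6, -3, -1)
a' = -6*e1 - 3*e2 - 1*e3


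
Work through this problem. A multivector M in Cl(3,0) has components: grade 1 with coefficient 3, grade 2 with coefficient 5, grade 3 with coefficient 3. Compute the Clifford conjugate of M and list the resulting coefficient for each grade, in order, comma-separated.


Clifford conjugate sign for grade k: (-1)^(k(k+1)/2)
Grade 1: (-1)^(1*2/2) = (-1)^1 = -1, coeff 3 -> -3
Grade 2: (-1)^(2*3/2) = (-1)^3 = -1, coeff 5 -> -5
Grade 3: (-1)^(3*4/2) = (-1)^6 = 1, coeff 3 -> 3
Conjugated coefficients: -3, -5, 3


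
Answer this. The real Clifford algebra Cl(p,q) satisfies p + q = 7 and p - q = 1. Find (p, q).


We need p + q = 7 and p - q = 1.
Adding: 2p = 7 + 1 = 8, so p = 4.
Then q = 7 - 4 = 3.
(p, q) = (4, 3)


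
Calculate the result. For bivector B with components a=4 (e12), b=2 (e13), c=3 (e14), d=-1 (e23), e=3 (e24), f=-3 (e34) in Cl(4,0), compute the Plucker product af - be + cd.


Plucker relation: af - be + cd
a*f = 4*(-3) = -12
b*e = 2*3 = 6
c*d = 3*(-1) = -3
af - be + cd = -12 - 6 + (-3)
= -21


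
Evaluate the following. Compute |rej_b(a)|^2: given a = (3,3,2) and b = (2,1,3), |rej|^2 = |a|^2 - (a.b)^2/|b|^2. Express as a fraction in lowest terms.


|a|^2 = 3^2 + 3^2 + 2^2 = 22
|b|^2 = 2^2 + 1^2 + 3^2 = 14
a . b = 3*2 + 3*1 + 2*3 = 15
(a.b)^2 = 15^2 = 225
|rej|^2 = 22 - 225/14
= (308 - 225)/14
= 83/14
In lowest terms: 83/14


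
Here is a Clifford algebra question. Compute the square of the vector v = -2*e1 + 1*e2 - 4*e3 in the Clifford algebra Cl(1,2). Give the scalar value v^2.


v^2 = sum of c_i^2 * e_i^2
Positive signature terms (e_i^2 = +1): (-2)^2 = 4
Negative signature terms (e_j^2 = -1): 1^2 + (-4)^2 = 17
v^2 = 4 - 17 = -13


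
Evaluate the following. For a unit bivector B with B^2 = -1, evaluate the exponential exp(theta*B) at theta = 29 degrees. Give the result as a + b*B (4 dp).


For a unit bivector B with B^2 = -1, the exponential series gives
e^(theta*B) = cos(theta) + sin(theta)*B (the GA analogue of Euler's formula).
theta = 29 degrees = 0.506145 rad
cos(29 deg) = 0.8746
sin(29 deg) = 0.4848
exp(theta*B) = 0.8746 + 0.4848*B


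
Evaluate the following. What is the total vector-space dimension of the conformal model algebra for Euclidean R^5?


The conformal model of R^5 uses Cl(6,1): the 5 Euclidean generators plus two extra orthogonal generators e+ (e+^2 = +1) and e- (e-^2 = -1), from which the null vectors e0, einf are built.
Number of generators m = 5 + 2 = 7.
dim Cl(p,q) = 2^m = 2^7 = 128


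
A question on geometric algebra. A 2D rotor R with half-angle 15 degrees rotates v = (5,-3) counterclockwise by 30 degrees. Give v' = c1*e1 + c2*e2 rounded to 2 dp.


Rotor R = cos(15deg) - sin(15deg)*e12
Rotation angle theta = 2 * 15 = 30 degrees
v' = R*v*~R rotates v by theta.
cos(30deg) = 0.8660, sin(30deg) = 0.5000
v'_1 = 5*cos(30deg) - (-3)*sin(30deg)
= 5*0.8660 - (-3)*0.5000
= 5.83
v'_2 = 5*sin(30deg) + (-3)*cos(30deg)
= 5*0.5000 + (-3)*0.8660
= -0.10
v' = 5.83*e1 - 0.10*e2


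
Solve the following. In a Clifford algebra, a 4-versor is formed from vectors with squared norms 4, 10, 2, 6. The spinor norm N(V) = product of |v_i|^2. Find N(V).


Spinor norm N(V) = |v1|^2 * |v2|^2 * ... * |v4|^2
= 4 * 10 * 2 * 6
Running product: 4, 40, 80, 480
N(V) = 480


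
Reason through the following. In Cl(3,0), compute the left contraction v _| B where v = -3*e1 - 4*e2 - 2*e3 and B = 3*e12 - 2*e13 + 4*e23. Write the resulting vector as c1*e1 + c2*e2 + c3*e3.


Left contraction v _| B = <vB>_1 (grade-1 part of the geometric product vB).
Using e1_|e12 = e2, e2_|e12 = -e1, e1_|e13 = e3, e3_|e13 = -e1, e2_|e23 = e3, e3_|e23 = -e2:
e1 coeff: -v2*b12 - v3*b13 = -(-4)*(3) - (-2)*(-2) = 8
e2 coeff: v1*b12 - v3*b23 = (-3)*(3) - (-2)*(4) = -1
e3 coeff: v1*b13 + v2*b23 = (-3)*(-2) + (-4)*(4) = -10
v _| B = 8*e1 - 1*e2 - 10*e3


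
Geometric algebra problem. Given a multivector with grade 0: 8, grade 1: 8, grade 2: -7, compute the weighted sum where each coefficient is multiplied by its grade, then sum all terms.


Grade-weighted sum = sum of grade_k * coefficient_k
0*8 = 0
1*8 = 8
2*(-7) = -14
Total = 0 + 8 + (-14) = -6


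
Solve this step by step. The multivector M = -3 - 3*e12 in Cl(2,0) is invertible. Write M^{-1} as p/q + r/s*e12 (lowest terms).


M = -3 - 3*e12, where e12^2 = -1.
Since M commutes with its reverse ~M = a - b*e12, M * ~M = a^2 - b^2*e12^2 = a^2 + b^2.
So M^{-1} = ~M / (a^2 + b^2) = (a - b*e12)/(a^2 + b^2).
a^2 + b^2 = 9 + 9 = 18
Scalar part = -3/18 = -1/6
Bivector coeff = 3/18 = 1/6
M^{-1} = -1/6 + 1/6*e12


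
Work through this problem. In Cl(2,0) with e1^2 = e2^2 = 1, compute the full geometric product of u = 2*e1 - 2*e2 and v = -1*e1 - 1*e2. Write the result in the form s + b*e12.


Expand: (2*e1 - 2*e2)(-1*e1 - 1*e2)
= 2*(-1)*e1e1 + 2*(-1)*e1e2 + (-2)*(-1)*e2e1 + (-2)*(-1)*e2e2
Using e1^2 = e2^2 = 1, e2e1 = -e1e2:
Scalar part s = 2*(-1) + (-2)*(-1) = -2 + 2 = 0
Bivector part b = 2*(-1) - (-2)*(-1) = -2 - 2 = -4
uv = 0 - 4*e12


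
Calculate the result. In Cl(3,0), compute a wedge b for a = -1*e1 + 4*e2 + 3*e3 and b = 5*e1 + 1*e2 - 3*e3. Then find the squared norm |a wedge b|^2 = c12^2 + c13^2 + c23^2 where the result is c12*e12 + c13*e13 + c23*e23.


a wedge b = (a1*b2 - a2*b1)*e12 + (a1*b3 - a3*b1)*e13 + (a2*b3 - a3*b2)*e23
e12 coeff: (-1)*1 - 4*5 = -1 - 20 = -21
e13 coeff: (-1)*(-3) - 3*5 = 3 - 15 = -12
e23 coeff: 4*(-3) - 3*1 = -12 - 3 = -15
|a wedge b|^2 = (-21)^2 + (-12)^2 + (-15)^2
= 441 + 144 + 225
= 810


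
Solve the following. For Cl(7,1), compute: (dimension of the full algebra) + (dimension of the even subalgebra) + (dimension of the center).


n = 7 + 1 = 8
Total dim = 2^8 = 256
Even subalgebra dim = 2^7 = 128
n is even, so center dim = 1
Sum = 256 + 128 + 1 = 385


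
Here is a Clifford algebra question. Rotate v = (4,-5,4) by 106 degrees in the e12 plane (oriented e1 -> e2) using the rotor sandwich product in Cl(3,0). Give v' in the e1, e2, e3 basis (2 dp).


Rotor R = cos(53deg) - sin(53deg)*e12
Rotation angle theta = 2 * 53 = 106 degrees in the e12 plane (e1 -> e2).
The component perpendicular to the plane (e3) is invariant: v'_3 = v3 = 4.00
cos(106deg) = -0.2756, sin(106deg) = 0.9613
v'_1 = v1*cos(theta) - v2*sin(theta) = 4*(-0.2756) - (-5)*0.9613 = 3.70
v'_2 = v1*sin(theta) + v2*cos(theta) = 4*0.9613 + (-5)*(-0.2756) = 5.22
v' = 3.70*e1 + 5.22*e2 + 4.00*e3


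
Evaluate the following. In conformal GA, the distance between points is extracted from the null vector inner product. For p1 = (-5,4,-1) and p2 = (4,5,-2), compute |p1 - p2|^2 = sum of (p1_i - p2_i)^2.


p1 - p2 = (-9, -1, 1)
|p1 - p2|^2 = (-9)^2 + (-1)^2 + 1^2
= 81 + 1 + 1
= 83


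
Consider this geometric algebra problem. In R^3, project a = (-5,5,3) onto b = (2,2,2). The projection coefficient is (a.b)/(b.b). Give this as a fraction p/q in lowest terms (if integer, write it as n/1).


Projection coefficient = (a . b) / (b . b)
a . b = (-5)*2 + 5*2 + 3*2
= -10 + 10 + 6 = 6
b . b = 2^2 + 2^2 + 2^2
= 4 + 4 + 4 = 12
Coefficient = 6/12
In lowest terms: 1/2


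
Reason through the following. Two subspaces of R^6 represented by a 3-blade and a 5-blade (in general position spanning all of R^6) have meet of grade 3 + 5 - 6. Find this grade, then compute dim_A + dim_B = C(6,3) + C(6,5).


Meet grade = grade(A) + grade(B) - n
= 3 + 5 - 6 = 2
C(6,3) = 20
C(6,5) = 6
dim_A + dim_B = 20 + 6 = 26


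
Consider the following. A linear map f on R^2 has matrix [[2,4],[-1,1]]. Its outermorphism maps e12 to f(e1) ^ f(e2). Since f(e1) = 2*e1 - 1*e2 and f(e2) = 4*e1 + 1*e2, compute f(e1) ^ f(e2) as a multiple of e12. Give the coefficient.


The outermorphism of a linear map f sends e1^e2 to f(e1)^f(e2).
f(e1) = 2*e1 - 1*e2
f(e2) = 4*e1 + 1*e2
f(e1) ^ f(e2) = (2*e1 - 1*e2) ^ (4*e1 + 1*e2)
= 2*1*e12 + (-1)*4*e21
= (2 - (-4))*e12
= 6*e12
Coefficient = 6


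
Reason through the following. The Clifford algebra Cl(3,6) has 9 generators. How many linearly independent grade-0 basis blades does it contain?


Number of grade-k basis blades in Cl(p,q) with n = p + q is C(n, k).
n = 3 + 6 = 9
C(9, 0) = 9! / (0! * 9!)
= 362880 / (1 * 362880)
= 1


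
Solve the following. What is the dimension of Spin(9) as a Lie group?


Spin(n) double-covers SO(n); both have Lie algebra so(n) of dimension n(n-1)/2.
n = 9
n(n-1) = 9 * 8 = 72
dim Spin(9) = 72/2 = 36


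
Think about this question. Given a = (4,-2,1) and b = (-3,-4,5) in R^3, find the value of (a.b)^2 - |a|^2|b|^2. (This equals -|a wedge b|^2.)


a . b = 4*(-3) + (-2)*(-4) + 1*5
= -12 + 8 + 5 = 1
|a|^2 = 4^2 + (-2)^2 + 1^2 = 21
|b|^2 = (-3)^2 + (-4)^2 + 5^2 = 50
(a.b)^2 = 1^2 = 1
|a|^2 * |b|^2 = 21 * 50 = 1050
Result = 1 - 1050 = -1049


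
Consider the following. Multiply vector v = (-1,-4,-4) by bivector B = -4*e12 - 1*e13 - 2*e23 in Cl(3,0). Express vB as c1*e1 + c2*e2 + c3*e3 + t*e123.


vB has grade-1 (vector) and grade-3 (trivector) parts: vB = (v _| B) + (v ^ B).
Vector part <vB>_1:
  e1: -v2*b12 - v3*b13 = -(-4)*(-4) - (-4)*(-1) = -20
  e2: v1*b12 - v3*b23 = (-1)*(-4) - (-4)*(-2) = -4
  e3: v1*b13 + v2*b23 = (-1)*(-1) + (-4)*(-2) = 9
Trivector part <vB>_3:
  e123: v1*b23 - v2*b13 + v3*b12 = (-1)*(-2) - (-4)*(-1) + (-4)*(-4) = 14
vB = -20*e1 - 4*e2 + 9*e3 + 14*e123


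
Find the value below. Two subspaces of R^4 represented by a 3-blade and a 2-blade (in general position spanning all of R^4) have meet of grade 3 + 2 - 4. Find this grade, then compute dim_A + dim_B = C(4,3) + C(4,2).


Meet grade = grade(A) + grade(B) - n
= 3 + 2 - 4 = 1
C(4,3) = 4
C(4,2) = 6
dim_A + dim_B = 4 + 6 = 10


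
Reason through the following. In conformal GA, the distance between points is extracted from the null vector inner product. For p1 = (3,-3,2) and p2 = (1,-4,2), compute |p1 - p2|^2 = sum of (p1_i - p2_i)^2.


p1 - p2 = (2, 1, 0)
|p1 - p2|^2 = 2^2 + 1^2 + 0^2
= 4 + 1 + 0
= 5


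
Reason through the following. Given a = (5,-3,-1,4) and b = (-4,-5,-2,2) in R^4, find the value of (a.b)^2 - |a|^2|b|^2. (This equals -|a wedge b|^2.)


a . b = 5*(-4) + (-3)*(-5) + (-1)*(-2) + 4*2
= -20 + 15 + 2 + 8 = 5
|a|^2 = 5^2 + (-3)^2 + (-1)^2 + 4^2 = 51
|b|^2 = (-4)^2 + (-5)^2 + (-2)^2 + 2^2 = 49
(a.b)^2 = 5^2 = 25
|a|^2 * |b|^2 = 51 * 49 = 2499
Result = 25 - 2499 = -2474


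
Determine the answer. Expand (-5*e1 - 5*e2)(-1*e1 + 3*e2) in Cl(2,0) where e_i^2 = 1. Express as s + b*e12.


Expand: (-5*e1 - 5*e2)(-1*e1 + 3*e2)
= (-5)*(-1)*e1e1 + (-5)*3*e1e2 + (-5)*(-1)*e2e1 + (-5)*3*e2e2
Using e1^2 = e2^2 = 1, e2e1 = -e1e2:
Scalar part s = (-5)*(-1) + (-5)*3 = 5 + (-15) = -10
Bivector part b = (-5)*3 - (-5)*(-1) = -15 - 5 = -20
uv = -10 - 20*e12


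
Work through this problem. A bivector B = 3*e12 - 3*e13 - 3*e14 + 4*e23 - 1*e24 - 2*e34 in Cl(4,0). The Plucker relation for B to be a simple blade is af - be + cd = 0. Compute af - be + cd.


Plucker relation: af - be + cd
a*f = 3*(-2) = -6
b*e = (-3)*(-1) = 3
c*d = (-3)*4 = -12
af - be + cd = -6 - 3 + (-12)
= -21


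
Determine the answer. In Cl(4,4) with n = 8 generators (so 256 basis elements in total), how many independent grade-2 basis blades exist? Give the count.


Number of grade-k basis blades in Cl(p,q) with n = p + q is C(n, k).
n = 4 + 4 = 8
C(8, 2) = 8! / (2! * 6!)
= 40320 / (2 * 720)
= 28


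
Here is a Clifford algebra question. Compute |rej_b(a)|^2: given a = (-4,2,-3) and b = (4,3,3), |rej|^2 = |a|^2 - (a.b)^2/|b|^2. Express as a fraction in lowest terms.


|a|^2 = (-4)^2 + 2^2 + (-3)^2 = 29
|b|^2 = 4^2 + 3^2 + 3^2 = 34
a . b = (-4)*4 + 2*3 + (-3)*3 = -19
(a.b)^2 = (-19)^2 = 361
|rej|^2 = 29 - 361/34
= (986 - 361)/34
= 625/34
In lowest terms: 625/34


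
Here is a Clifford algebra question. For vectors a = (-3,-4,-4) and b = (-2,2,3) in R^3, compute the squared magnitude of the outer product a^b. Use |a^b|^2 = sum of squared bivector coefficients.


a wedge b = (a1*b2 - a2*b1)*e12 + (a1*b3 - a3*b1)*e13 + (a2*b3 - a3*b2)*e23
e12 coeff: (-3)*2 - (-4)*(-2) = -6 - 8 = -14
e13 coeff: (-3)*3 - (-4)*(-2) = -9 - 8 = -17
e23 coeff: (-4)*3 - (-4)*2 = -12 - (-8) = -4
|a wedge b|^2 = (-14)^2 + (-17)^2 + (-4)^2
= 196 + 289 + 16
= 501


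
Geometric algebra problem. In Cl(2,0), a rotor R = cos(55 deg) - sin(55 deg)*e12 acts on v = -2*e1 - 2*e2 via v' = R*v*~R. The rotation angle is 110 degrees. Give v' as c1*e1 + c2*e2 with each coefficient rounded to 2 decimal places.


Rotor R = cos(55deg) - sin(55deg)*e12
Rotation angle theta = 2 * 55 = 110 degrees
v' = R*v*~R rotates v by theta.
cos(110deg) = -0.3420, sin(110deg) = 0.9397
v'_1 = -2*cos(110deg) - (-2)*sin(110deg)
= -2*(-0.3420) - (-2)*0.9397
= 2.56
v'_2 = -2*sin(110deg) + (-2)*cos(110deg)
= -2*0.9397 + (-2)*(-0.3420)
= -1.20
v' = 2.56*e1 - 1.20*e2


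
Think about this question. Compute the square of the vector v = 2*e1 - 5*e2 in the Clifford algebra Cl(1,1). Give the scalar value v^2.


v^2 = sum of c_i^2 * e_i^2
Positive signature terms (e_i^2 = +1): 2^2 = 4
Negative signature terms (e_j^2 = -1): (-5)^2 = 25
v^2 = 4 - 25 = -21


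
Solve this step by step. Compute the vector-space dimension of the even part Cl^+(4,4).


Even subalgebra dimension = 2^(n-1)
n = 4 + 4 = 8
2^(8 - 1) = 2^7 = 128
Verification: sum of C(8,k) for even k = 1 + 28 + 70 + 28 + 1 = 128
Result = 128
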